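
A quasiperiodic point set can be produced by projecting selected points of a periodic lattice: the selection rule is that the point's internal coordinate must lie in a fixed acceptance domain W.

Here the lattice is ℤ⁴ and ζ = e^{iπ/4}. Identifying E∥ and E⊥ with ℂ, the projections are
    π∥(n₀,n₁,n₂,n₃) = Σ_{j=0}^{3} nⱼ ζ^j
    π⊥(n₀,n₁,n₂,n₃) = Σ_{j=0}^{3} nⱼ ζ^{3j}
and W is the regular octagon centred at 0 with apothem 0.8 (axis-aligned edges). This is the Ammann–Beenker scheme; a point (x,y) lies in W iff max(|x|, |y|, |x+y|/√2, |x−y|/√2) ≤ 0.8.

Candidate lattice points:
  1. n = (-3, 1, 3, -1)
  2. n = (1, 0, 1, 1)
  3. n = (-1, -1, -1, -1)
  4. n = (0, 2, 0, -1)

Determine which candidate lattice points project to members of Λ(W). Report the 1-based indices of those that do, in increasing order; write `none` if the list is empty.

none

π⊥(n) = n₀ + n₁ζ³ + n₂ζ⁶ + n₃ζ⁹ where ζ = e^{iπ/4}.
#1 (-3, 1, 3, -1): internal (-4.414214, -3.000000); octagon support 5.242641 vs apothem 0.8 → ∉ W
#2 (1, 0, 1, 1): internal (1.707107, -0.292893); octagon support 1.707107 vs apothem 0.8 → ∉ W
#3 (-1, -1, -1, -1): internal (-1.000000, -0.414214); octagon support 1.000000 vs apothem 0.8 → ∉ W
#4 (0, 2, 0, -1): internal (-2.121320, 0.707107); octagon support 2.121320 vs apothem 0.8 → ∉ W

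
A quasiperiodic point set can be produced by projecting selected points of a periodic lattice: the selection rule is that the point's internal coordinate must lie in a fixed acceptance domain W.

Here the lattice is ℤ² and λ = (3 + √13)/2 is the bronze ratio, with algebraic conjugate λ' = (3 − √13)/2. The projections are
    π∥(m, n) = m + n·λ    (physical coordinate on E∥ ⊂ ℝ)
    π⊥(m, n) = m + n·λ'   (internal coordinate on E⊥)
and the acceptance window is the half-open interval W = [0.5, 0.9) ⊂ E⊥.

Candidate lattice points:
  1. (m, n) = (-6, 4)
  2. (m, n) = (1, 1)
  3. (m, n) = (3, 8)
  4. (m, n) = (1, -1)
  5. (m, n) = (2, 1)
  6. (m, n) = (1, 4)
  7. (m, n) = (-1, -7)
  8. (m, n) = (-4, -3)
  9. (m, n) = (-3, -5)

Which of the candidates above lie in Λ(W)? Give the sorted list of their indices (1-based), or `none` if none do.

2, 3

λ' = (3−√13)/2 ≈ -0.3028.
#1 (-6,4): internal coord -6 + (4)·λ' = -7.2111; -7.2111 ∉ [0.5, 0.9) → out
#2 (1,1): internal coord 1 + (1)·λ' = +0.6972; +0.6972 ∈ [0.5, 0.9) → IN Λ
#3 (3,8): internal coord 3 + (8)·λ' = +0.5778; +0.5778 ∈ [0.5, 0.9) → IN Λ
#4 (1,-1): internal coord 1 + (-1)·λ' = +1.3028; +1.3028 ∉ [0.5, 0.9) → out
#5 (2,1): internal coord 2 + (1)·λ' = +1.6972; +1.6972 ∉ [0.5, 0.9) → out
#6 (1,4): internal coord 1 + (4)·λ' = -0.2111; -0.2111 ∉ [0.5, 0.9) → out
#7 (-1,-7): internal coord -1 + (-7)·λ' = +1.1194; +1.1194 ∉ [0.5, 0.9) → out
#8 (-4,-3): internal coord -4 + (-3)·λ' = -3.0917; -3.0917 ∉ [0.5, 0.9) → out
#9 (-3,-5): internal coord -3 + (-5)·λ' = -1.4861; -1.4861 ∉ [0.5, 0.9) → out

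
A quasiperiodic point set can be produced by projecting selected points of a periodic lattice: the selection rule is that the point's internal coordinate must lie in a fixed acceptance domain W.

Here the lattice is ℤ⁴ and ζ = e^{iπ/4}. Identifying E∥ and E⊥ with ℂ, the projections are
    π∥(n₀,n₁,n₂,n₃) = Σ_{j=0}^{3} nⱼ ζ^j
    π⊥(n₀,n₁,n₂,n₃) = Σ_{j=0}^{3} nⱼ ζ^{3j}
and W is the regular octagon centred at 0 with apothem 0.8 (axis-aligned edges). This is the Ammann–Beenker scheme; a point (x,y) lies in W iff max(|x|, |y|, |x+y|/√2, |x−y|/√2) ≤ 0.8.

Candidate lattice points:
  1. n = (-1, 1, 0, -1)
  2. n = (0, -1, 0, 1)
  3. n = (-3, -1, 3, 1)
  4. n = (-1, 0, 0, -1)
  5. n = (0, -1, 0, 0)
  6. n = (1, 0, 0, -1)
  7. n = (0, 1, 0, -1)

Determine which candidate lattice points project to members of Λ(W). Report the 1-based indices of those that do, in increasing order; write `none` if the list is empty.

6

Internal map: ζ^{3j} for j=0..3 gives (1,0), (−√2/2,√2/2), (0,−1), (√2/2,√2/2).
#1 (-1, 1, 0, -1): internal (-2.4142, 0.0000); octagon support 2.4142 vs apothem 0.8 → ∉ W
#2 (0, -1, 0, 1): internal (1.4142, 0.0000); octagon support 1.4142 vs apothem 0.8 → ∉ W
#3 (-3, -1, 3, 1): internal (-1.5858, -3.0000); octagon support 3.2426 vs apothem 0.8 → ∉ W
#4 (-1, 0, 0, -1): internal (-1.7071, -0.7071); octagon support 1.7071 vs apothem 0.8 → ∉ W
#5 (0, -1, 0, 0): internal (0.7071, -0.7071); octagon support 1.0000 vs apothem 0.8 → ∉ W
#6 (1, 0, 0, -1): internal (0.2929, -0.7071); octagon support 0.7071 vs apothem 0.8 → ∈ W
#7 (0, 1, 0, -1): internal (-1.4142, 0.0000); octagon support 1.4142 vs apothem 0.8 → ∉ W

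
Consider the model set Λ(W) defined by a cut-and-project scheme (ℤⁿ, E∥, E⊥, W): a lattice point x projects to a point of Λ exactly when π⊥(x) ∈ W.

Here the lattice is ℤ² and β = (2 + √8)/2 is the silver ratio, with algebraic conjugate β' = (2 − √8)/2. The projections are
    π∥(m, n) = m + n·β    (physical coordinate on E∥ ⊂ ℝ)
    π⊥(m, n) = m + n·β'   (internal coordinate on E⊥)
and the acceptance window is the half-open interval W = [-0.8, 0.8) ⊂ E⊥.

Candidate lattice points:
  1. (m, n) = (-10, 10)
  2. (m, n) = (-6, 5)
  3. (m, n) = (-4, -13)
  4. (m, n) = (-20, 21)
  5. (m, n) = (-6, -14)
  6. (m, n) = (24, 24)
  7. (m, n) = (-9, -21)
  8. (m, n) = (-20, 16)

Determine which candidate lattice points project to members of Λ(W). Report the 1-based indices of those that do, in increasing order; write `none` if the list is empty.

5, 7

β' = (2−√8)/2 ≈ -0.4142.
#1 (-10,10): internal coord -10 + (10)·β' = -14.1421; -14.1421 ∉ [-0.8, 0.8) → out
#2 (-6,5): internal coord -6 + (5)·β' = -8.0711; -8.0711 ∉ [-0.8, 0.8) → out
#3 (-4,-13): internal coord -4 + (-13)·β' = +1.3848; +1.3848 ∉ [-0.8, 0.8) → out
#4 (-20,21): internal coord -20 + (21)·β' = -28.6985; -28.6985 ∉ [-0.8, 0.8) → out
#5 (-6,-14): internal coord -6 + (-14)·β' = -0.2010; -0.2010 ∈ [-0.8, 0.8) → IN Λ
#6 (24,24): internal coord 24 + (24)·β' = +14.0589; +14.0589 ∉ [-0.8, 0.8) → out
#7 (-9,-21): internal coord -9 + (-21)·β' = -0.3015; -0.3015 ∈ [-0.8, 0.8) → IN Λ
#8 (-20,16): internal coord -20 + (16)·β' = -26.6274; -26.6274 ∉ [-0.8, 0.8) → out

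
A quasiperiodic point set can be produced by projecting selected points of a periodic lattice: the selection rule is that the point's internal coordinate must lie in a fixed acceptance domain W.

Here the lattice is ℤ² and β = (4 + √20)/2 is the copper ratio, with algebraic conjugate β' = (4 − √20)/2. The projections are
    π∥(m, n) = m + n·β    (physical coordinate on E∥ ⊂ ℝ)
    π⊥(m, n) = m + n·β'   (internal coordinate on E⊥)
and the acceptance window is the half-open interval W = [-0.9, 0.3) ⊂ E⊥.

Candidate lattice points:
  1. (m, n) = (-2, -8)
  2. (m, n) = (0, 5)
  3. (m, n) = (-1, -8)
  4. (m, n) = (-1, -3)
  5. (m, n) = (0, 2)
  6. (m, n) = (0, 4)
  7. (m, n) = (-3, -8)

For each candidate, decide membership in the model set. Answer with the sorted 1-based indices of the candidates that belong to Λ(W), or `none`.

β' = (4−√20)/2 ≈ -0.2361.
candidate 1: (m,n)=(-2,-8) → π∥ = -2-8·β ≈ -35.8885, π⊥ = -2-8·β' ≈ -0.1115 ∈ [-0.9, 0.3) ⇒ IN Λ
candidate 2: (m,n)=(0,5) → π∥ = 0+5·β ≈ 21.1803, π⊥ = 0+5·β' ≈ -1.1803 ∉ [-0.9, 0.3) ⇒ out
candidate 3: (m,n)=(-1,-8) → π∥ = -1-8·β ≈ -34.8885, π⊥ = -1-8·β' ≈ 0.8885 ∉ [-0.9, 0.3) ⇒ out
candidate 4: (m,n)=(-1,-3) → π∥ = -1-3·β ≈ -13.7082, π⊥ = -1-3·β' ≈ -0.2918 ∈ [-0.9, 0.3) ⇒ IN Λ
candidate 5: (m,n)=(0,2) → π∥ = 0+2·β ≈ 8.4721, π⊥ = 0+2·β' ≈ -0.4721 ∈ [-0.9, 0.3) ⇒ IN Λ
candidate 6: (m,n)=(0,4) → π∥ = 0+4·β ≈ 16.9443, π⊥ = 0+4·β' ≈ -0.9443 ∉ [-0.9, 0.3) ⇒ out
candidate 7: (m,n)=(-3,-8) → π∥ = -3-8·β ≈ -36.8885, π⊥ = -3-8·β' ≈ -1.1115 ∉ [-0.9, 0.3) ⇒ out

1, 4, 5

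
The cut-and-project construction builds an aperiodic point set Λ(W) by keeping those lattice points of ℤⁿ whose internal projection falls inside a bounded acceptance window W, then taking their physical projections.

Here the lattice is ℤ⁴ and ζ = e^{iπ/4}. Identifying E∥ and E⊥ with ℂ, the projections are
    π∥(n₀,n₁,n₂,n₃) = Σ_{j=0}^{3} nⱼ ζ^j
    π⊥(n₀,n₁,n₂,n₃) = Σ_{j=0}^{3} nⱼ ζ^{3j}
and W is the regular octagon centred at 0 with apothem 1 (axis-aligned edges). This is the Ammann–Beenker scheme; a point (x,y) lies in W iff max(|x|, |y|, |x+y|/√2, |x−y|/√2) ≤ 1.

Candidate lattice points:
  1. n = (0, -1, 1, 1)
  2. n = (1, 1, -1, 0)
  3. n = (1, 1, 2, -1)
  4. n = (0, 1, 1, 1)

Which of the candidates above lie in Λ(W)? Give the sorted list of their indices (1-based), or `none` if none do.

4

Internal map: ζ^{3j} for j=0..3 gives (1,0), (−√2/2,√2/2), (0,−1), (√2/2,√2/2).
#1 (0, -1, 1, 1): internal (1.414214, -1.000000); octagon support 1.707107 vs apothem 1 → ∉ W
#2 (1, 1, -1, 0): internal (0.292893, 1.707107); octagon support 1.707107 vs apothem 1 → ∉ W
#3 (1, 1, 2, -1): internal (-0.414214, -2.000000); octagon support 2.000000 vs apothem 1 → ∉ W
#4 (0, 1, 1, 1): internal (0.000000, 0.414214); octagon support 0.414214 vs apothem 1 → ∈ W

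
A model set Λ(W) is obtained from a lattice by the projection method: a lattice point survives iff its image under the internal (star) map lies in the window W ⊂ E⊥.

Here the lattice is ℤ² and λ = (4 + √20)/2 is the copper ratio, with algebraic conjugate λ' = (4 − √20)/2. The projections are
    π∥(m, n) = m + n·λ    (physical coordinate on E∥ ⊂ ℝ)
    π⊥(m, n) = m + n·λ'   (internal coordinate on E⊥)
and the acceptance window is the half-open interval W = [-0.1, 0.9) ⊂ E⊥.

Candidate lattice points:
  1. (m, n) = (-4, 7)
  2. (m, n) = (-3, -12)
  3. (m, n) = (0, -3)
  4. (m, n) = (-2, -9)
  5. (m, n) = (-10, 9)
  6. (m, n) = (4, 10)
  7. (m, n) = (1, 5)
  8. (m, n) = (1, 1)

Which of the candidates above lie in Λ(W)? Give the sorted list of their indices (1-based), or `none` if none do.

Numerically λ ≈ 4.2361 and λ' = −1/λ ≈ -0.2361.
#1 (-4,7): internal coord -4 + (7)·λ' = -5.6525; -5.6525 ∉ [-0.1, 0.9) → out
#2 (-3,-12): internal coord -3 + (-12)·λ' = -0.1672; -0.1672 ∉ [-0.1, 0.9) → out
#3 (0,-3): internal coord 0 + (-3)·λ' = +0.7082; +0.7082 ∈ [-0.1, 0.9) → IN Λ
#4 (-2,-9): internal coord -2 + (-9)·λ' = +0.1246; +0.1246 ∈ [-0.1, 0.9) → IN Λ
#5 (-10,9): internal coord -10 + (9)·λ' = -12.1246; -12.1246 ∉ [-0.1, 0.9) → out
#6 (4,10): internal coord 4 + (10)·λ' = +1.6393; +1.6393 ∉ [-0.1, 0.9) → out
#7 (1,5): internal coord 1 + (5)·λ' = -0.1803; -0.1803 ∉ [-0.1, 0.9) → out
#8 (1,1): internal coord 1 + (1)·λ' = +0.7639; +0.7639 ∈ [-0.1, 0.9) → IN Λ

3, 4, 8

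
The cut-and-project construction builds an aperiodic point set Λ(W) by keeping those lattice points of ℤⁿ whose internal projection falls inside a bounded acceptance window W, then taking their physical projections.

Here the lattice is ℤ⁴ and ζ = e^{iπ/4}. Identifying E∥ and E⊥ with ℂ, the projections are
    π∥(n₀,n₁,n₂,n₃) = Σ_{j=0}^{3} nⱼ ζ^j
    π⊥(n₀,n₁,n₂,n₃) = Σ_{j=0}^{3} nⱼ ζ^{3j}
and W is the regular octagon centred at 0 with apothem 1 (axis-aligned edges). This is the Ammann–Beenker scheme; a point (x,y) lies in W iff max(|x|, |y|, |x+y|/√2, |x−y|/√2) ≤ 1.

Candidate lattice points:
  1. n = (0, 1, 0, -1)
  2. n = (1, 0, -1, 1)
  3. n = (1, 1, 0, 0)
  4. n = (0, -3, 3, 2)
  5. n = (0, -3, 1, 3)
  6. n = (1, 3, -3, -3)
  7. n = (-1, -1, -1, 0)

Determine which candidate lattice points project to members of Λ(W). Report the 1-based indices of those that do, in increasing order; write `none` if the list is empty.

3, 7

Internal map: ζ^{3j} for j=0..3 gives (1,0), (−√2/2,√2/2), (0,−1), (√2/2,√2/2).
candidate 1: n = (0, 1, 0, -1) → π⊥ ≈ (-1.414214, +0.000000); max(|x|,|y|,|x±y|/√2) = 1.414214 > 1 ⇒ ∉ W
candidate 2: n = (1, 0, -1, 1) → π⊥ ≈ (+1.707107, +1.707107); max(|x|,|y|,|x±y|/√2) = 2.414214 > 1 ⇒ ∉ W
candidate 3: n = (1, 1, 0, 0) → π⊥ ≈ (+0.292893, +0.707107); max(|x|,|y|,|x±y|/√2) = 0.707107 ≤ 1 ⇒ ∈ W
candidate 4: n = (0, -3, 3, 2) → π⊥ ≈ (+3.535534, -3.707107); max(|x|,|y|,|x±y|/√2) = 5.121320 > 1 ⇒ ∉ W
candidate 5: n = (0, -3, 1, 3) → π⊥ ≈ (+4.242641, -1.000000); max(|x|,|y|,|x±y|/√2) = 4.242641 > 1 ⇒ ∉ W
candidate 6: n = (1, 3, -3, -3) → π⊥ ≈ (-3.242641, +3.000000); max(|x|,|y|,|x±y|/√2) = 4.414214 > 1 ⇒ ∉ W
candidate 7: n = (-1, -1, -1, 0) → π⊥ ≈ (-0.292893, +0.292893); max(|x|,|y|,|x±y|/√2) = 0.414214 ≤ 1 ⇒ ∈ W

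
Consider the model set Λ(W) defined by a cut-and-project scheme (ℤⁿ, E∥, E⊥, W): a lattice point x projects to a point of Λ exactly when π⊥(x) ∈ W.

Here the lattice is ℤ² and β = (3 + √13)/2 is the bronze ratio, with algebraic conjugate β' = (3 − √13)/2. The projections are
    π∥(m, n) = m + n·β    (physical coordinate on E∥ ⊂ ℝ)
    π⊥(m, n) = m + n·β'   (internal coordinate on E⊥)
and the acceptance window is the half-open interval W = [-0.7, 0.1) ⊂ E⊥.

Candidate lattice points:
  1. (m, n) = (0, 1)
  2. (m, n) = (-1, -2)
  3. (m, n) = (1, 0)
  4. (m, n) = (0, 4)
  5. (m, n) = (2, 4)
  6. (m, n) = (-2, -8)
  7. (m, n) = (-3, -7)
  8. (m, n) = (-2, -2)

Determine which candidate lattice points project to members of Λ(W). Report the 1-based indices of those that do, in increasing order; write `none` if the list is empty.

1, 2

β' = (3−√13)/2 ≈ -0.30278.
[1] lift (0,1): star map gives -0.30278; window check -0.7 ≤ -0.30278 < 0.1 is true → IN Λ
[2] lift (-1,-2): star map gives -0.39445; window check -0.7 ≤ -0.39445 < 0.1 is true → IN Λ
[3] lift (1,0): star map gives 1.00000; window check -0.7 ≤ 1.00000 < 0.1 is false → out
[4] lift (0,4): star map gives -1.21110; window check -0.7 ≤ -1.21110 < 0.1 is false → out
[5] lift (2,4): star map gives 0.78890; window check -0.7 ≤ 0.78890 < 0.1 is false → out
[6] lift (-2,-8): star map gives 0.42221; window check -0.7 ≤ 0.42221 < 0.1 is false → out
[7] lift (-3,-7): star map gives -0.88057; window check -0.7 ≤ -0.88057 < 0.1 is false → out
[8] lift (-2,-2): star map gives -1.39445; window check -0.7 ≤ -1.39445 < 0.1 is false → out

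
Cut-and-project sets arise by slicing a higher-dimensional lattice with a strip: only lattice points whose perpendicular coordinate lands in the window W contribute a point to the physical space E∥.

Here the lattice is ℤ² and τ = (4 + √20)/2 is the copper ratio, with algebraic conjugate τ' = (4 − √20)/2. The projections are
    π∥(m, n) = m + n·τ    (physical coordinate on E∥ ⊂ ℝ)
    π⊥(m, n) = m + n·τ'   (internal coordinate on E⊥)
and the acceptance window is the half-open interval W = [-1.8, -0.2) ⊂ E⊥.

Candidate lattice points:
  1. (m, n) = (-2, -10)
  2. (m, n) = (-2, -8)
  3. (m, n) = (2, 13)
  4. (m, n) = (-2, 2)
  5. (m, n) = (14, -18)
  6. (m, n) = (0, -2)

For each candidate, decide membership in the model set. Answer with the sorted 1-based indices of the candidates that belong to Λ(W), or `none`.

τ' = (4−√20)/2 ≈ -0.236068.
#1 (-2,-10): internal coord -2 + (-10)·τ' = +0.360680; +0.360680 ∉ [-1.8, -0.2) → out
#2 (-2,-8): internal coord -2 + (-8)·τ' = -0.111456; -0.111456 ∉ [-1.8, -0.2) → out
#3 (2,13): internal coord 2 + (13)·τ' = -1.068884; -1.068884 ∈ [-1.8, -0.2) → IN Λ
#4 (-2,2): internal coord -2 + (2)·τ' = -2.472136; -2.472136 ∉ [-1.8, -0.2) → out
#5 (14,-18): internal coord 14 + (-18)·τ' = +18.249224; +18.249224 ∉ [-1.8, -0.2) → out
#6 (0,-2): internal coord 0 + (-2)·τ' = +0.472136; +0.472136 ∉ [-1.8, -0.2) → out

3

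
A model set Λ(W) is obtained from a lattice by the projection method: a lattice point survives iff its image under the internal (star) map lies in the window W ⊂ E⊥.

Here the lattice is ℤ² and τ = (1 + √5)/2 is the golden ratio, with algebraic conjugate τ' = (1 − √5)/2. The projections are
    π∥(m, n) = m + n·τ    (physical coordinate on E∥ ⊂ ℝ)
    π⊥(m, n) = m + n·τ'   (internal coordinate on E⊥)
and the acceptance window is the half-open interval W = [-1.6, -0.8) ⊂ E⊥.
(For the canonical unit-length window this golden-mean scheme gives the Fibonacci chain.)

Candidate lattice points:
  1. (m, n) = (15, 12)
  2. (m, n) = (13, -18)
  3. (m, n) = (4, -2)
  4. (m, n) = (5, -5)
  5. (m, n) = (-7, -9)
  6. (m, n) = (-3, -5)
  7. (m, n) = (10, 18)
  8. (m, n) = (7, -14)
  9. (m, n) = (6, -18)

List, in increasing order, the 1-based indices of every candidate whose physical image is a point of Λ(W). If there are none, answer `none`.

5, 7

τ' = (1−√5)/2 ≈ -0.6180.
candidate 1: (m,n)=(15,12) → π∥ = 15+12·τ ≈ 34.4164, π⊥ = 15+12·τ' ≈ 7.5836 ∉ [-1.6, -0.8) ⇒ out
candidate 2: (m,n)=(13,-18) → π∥ = 13-18·τ ≈ -16.1246, π⊥ = 13-18·τ' ≈ 24.1246 ∉ [-1.6, -0.8) ⇒ out
candidate 3: (m,n)=(4,-2) → π∥ = 4-2·τ ≈ 0.7639, π⊥ = 4-2·τ' ≈ 5.2361 ∉ [-1.6, -0.8) ⇒ out
candidate 4: (m,n)=(5,-5) → π∥ = 5-5·τ ≈ -3.0902, π⊥ = 5-5·τ' ≈ 8.0902 ∉ [-1.6, -0.8) ⇒ out
candidate 5: (m,n)=(-7,-9) → π∥ = -7-9·τ ≈ -21.5623, π⊥ = -7-9·τ' ≈ -1.4377 ∈ [-1.6, -0.8) ⇒ IN Λ
candidate 6: (m,n)=(-3,-5) → π∥ = -3-5·τ ≈ -11.0902, π⊥ = -3-5·τ' ≈ 0.0902 ∉ [-1.6, -0.8) ⇒ out
candidate 7: (m,n)=(10,18) → π∥ = 10+18·τ ≈ 39.1246, π⊥ = 10+18·τ' ≈ -1.1246 ∈ [-1.6, -0.8) ⇒ IN Λ
candidate 8: (m,n)=(7,-14) → π∥ = 7-14·τ ≈ -15.6525, π⊥ = 7-14·τ' ≈ 15.6525 ∉ [-1.6, -0.8) ⇒ out
candidate 9: (m,n)=(6,-18) → π∥ = 6-18·τ ≈ -23.1246, π⊥ = 6-18·τ' ≈ 17.1246 ∉ [-1.6, -0.8) ⇒ out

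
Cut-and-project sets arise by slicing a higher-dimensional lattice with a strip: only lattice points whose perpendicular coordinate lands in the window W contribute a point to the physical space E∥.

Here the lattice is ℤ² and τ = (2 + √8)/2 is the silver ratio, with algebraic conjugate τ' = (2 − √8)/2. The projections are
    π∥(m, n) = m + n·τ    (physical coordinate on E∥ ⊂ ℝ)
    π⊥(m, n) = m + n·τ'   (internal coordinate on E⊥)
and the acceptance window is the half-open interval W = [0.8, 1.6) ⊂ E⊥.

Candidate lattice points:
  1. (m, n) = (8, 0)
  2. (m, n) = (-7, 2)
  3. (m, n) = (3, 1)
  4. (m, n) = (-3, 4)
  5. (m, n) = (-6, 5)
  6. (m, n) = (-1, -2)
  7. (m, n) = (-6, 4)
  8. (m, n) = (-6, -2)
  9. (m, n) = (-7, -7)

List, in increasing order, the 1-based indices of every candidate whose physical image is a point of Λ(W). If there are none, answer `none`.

τ' = (2−√8)/2 ≈ -0.414214.
candidate 1: (m,n)=(8,0) → π∥ = 8+0·τ ≈ 8.000000, π⊥ = 8+0·τ' ≈ 8.000000 ∉ [0.8, 1.6) ⇒ out
candidate 2: (m,n)=(-7,2) → π∥ = -7+2·τ ≈ -2.171573, π⊥ = -7+2·τ' ≈ -7.828427 ∉ [0.8, 1.6) ⇒ out
candidate 3: (m,n)=(3,1) → π∥ = 3+1·τ ≈ 5.414214, π⊥ = 3+1·τ' ≈ 2.585786 ∉ [0.8, 1.6) ⇒ out
candidate 4: (m,n)=(-3,4) → π∥ = -3+4·τ ≈ 6.656854, π⊥ = -3+4·τ' ≈ -4.656854 ∉ [0.8, 1.6) ⇒ out
candidate 5: (m,n)=(-6,5) → π∥ = -6+5·τ ≈ 6.071068, π⊥ = -6+5·τ' ≈ -8.071068 ∉ [0.8, 1.6) ⇒ out
candidate 6: (m,n)=(-1,-2) → π∥ = -1-2·τ ≈ -5.828427, π⊥ = -1-2·τ' ≈ -0.171573 ∉ [0.8, 1.6) ⇒ out
candidate 7: (m,n)=(-6,4) → π∥ = -6+4·τ ≈ 3.656854, π⊥ = -6+4·τ' ≈ -7.656854 ∉ [0.8, 1.6) ⇒ out
candidate 8: (m,n)=(-6,-2) → π∥ = -6-2·τ ≈ -10.828427, π⊥ = -6-2·τ' ≈ -5.171573 ∉ [0.8, 1.6) ⇒ out
candidate 9: (m,n)=(-7,-7) → π∥ = -7-7·τ ≈ -23.899495, π⊥ = -7-7·τ' ≈ -4.100505 ∉ [0.8, 1.6) ⇒ out

none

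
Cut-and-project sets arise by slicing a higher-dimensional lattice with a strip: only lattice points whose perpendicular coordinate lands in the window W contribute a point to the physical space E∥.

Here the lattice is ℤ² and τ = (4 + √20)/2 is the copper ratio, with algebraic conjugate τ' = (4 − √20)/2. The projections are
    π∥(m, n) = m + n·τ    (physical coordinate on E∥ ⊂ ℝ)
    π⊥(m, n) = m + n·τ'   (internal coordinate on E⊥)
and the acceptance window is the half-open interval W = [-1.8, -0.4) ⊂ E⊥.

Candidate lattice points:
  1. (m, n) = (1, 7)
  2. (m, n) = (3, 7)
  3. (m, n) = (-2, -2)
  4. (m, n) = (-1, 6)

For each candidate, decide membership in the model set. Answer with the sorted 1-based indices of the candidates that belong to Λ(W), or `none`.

1, 3

Compute τ' = (4−√20)/2 = -0.2361, so π⊥(m,n) = m -0.2361·n.
candidate 1: (m,n)=(1,7) → π∥ = 1+7·τ ≈ 30.6525, π⊥ = 1+7·τ' ≈ -0.6525 ∈ [-1.8, -0.4) ⇒ IN Λ
candidate 2: (m,n)=(3,7) → π∥ = 3+7·τ ≈ 32.6525, π⊥ = 3+7·τ' ≈ 1.3475 ∉ [-1.8, -0.4) ⇒ out
candidate 3: (m,n)=(-2,-2) → π∥ = -2-2·τ ≈ -10.4721, π⊥ = -2-2·τ' ≈ -1.5279 ∈ [-1.8, -0.4) ⇒ IN Λ
candidate 4: (m,n)=(-1,6) → π∥ = -1+6·τ ≈ 24.4164, π⊥ = -1+6·τ' ≈ -2.4164 ∉ [-1.8, -0.4) ⇒ out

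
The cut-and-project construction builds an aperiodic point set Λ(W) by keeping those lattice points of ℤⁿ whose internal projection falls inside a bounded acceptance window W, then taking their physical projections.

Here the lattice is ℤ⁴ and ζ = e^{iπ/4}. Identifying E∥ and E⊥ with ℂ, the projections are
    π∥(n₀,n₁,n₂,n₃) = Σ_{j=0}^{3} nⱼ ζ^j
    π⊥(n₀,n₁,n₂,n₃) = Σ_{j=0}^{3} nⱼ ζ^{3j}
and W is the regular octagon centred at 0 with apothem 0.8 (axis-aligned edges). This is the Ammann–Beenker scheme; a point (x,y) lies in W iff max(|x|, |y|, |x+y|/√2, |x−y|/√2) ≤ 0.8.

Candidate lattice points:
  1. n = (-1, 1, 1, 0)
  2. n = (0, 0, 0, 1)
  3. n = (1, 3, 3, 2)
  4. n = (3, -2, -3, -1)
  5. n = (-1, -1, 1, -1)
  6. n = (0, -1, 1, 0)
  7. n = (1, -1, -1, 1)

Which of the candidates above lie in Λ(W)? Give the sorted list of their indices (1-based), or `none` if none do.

With ζ = e^{iπ/4} the internal vectors are ζ^0,ζ^3,ζ^6,ζ^9.
candidate 1: n = (-1, 1, 1, 0) → π⊥ ≈ (-1.70711, -0.29289); max(|x|,|y|,|x±y|/√2) = 1.70711 > 0.8 ⇒ ∉ W
candidate 2: n = (0, 0, 0, 1) → π⊥ ≈ (+0.70711, +0.70711); max(|x|,|y|,|x±y|/√2) = 1.00000 > 0.8 ⇒ ∉ W
candidate 3: n = (1, 3, 3, 2) → π⊥ ≈ (+0.29289, +0.53553); max(|x|,|y|,|x±y|/√2) = 0.58579 ≤ 0.8 ⇒ ∈ W
candidate 4: n = (3, -2, -3, -1) → π⊥ ≈ (+3.70711, +0.87868); max(|x|,|y|,|x±y|/√2) = 3.70711 > 0.8 ⇒ ∉ W
candidate 5: n = (-1, -1, 1, -1) → π⊥ ≈ (-1.00000, -2.41421); max(|x|,|y|,|x±y|/√2) = 2.41421 > 0.8 ⇒ ∉ W
candidate 6: n = (0, -1, 1, 0) → π⊥ ≈ (+0.70711, -1.70711); max(|x|,|y|,|x±y|/√2) = 1.70711 > 0.8 ⇒ ∉ W
candidate 7: n = (1, -1, -1, 1) → π⊥ ≈ (+2.41421, +1.00000); max(|x|,|y|,|x±y|/√2) = 2.41421 > 0.8 ⇒ ∉ W

3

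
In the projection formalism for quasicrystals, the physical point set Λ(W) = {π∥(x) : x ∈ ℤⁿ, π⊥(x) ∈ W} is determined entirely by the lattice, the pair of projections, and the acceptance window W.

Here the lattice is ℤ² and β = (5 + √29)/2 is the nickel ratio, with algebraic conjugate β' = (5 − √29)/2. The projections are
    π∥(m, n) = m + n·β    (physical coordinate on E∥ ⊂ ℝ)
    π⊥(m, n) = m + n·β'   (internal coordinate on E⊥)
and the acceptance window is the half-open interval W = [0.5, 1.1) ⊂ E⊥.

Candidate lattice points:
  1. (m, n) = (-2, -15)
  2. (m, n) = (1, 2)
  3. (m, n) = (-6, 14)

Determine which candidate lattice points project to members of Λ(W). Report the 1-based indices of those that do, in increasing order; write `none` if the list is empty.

1, 2

β' = (5−√29)/2 ≈ -0.19258.
[1] lift (-2,-15): star map gives 0.88874; window check 0.5 ≤ 0.88874 < 1.1 is true → IN Λ
[2] lift (1,2): star map gives 0.61484; window check 0.5 ≤ 0.61484 < 1.1 is true → IN Λ
[3] lift (-6,14): star map gives -8.69615; window check 0.5 ≤ -8.69615 < 1.1 is false → out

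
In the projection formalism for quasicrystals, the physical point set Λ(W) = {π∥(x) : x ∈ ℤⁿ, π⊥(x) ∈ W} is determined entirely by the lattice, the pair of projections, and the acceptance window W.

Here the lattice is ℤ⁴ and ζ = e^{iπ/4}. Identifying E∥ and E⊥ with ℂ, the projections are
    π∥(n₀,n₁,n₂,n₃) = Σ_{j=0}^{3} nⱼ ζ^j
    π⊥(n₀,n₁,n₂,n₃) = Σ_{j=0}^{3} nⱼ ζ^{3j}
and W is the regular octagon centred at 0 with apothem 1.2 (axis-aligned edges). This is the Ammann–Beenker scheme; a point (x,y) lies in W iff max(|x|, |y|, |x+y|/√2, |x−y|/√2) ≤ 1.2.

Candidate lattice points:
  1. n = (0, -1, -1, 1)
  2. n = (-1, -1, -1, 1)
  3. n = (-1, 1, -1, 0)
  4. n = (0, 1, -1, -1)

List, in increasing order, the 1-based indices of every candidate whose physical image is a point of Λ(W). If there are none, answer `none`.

2

π⊥(n) = n₀ + n₁ζ³ + n₂ζ⁶ + n₃ζ⁹ where ζ = e^{iπ/4}.
#1 (0, -1, -1, 1): internal (1.4142, 1.0000); octagon support 1.7071 vs apothem 1.2 → ∉ W
#2 (-1, -1, -1, 1): internal (0.4142, 1.0000); octagon support 1.0000 vs apothem 1.2 → ∈ W
#3 (-1, 1, -1, 0): internal (-1.7071, 1.7071); octagon support 2.4142 vs apothem 1.2 → ∉ W
#4 (0, 1, -1, -1): internal (-1.4142, 1.0000); octagon support 1.7071 vs apothem 1.2 → ∉ W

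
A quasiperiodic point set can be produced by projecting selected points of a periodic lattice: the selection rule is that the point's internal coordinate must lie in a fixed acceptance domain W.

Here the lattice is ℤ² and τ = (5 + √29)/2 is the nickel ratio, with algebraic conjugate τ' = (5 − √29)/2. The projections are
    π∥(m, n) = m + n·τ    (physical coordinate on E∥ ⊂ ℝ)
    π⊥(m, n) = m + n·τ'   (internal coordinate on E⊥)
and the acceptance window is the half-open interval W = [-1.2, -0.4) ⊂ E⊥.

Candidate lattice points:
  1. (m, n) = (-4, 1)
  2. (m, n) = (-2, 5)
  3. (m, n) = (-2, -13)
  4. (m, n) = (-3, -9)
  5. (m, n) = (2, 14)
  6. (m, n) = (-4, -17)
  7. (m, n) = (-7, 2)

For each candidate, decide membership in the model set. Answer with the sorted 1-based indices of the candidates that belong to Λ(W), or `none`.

5, 6

τ' = (5−√29)/2 ≈ -0.1926.
[1] lift (-4,1): star map gives -4.1926; window check -1.2 ≤ -4.1926 < -0.4 is false → out
[2] lift (-2,5): star map gives -2.9629; window check -1.2 ≤ -2.9629 < -0.4 is false → out
[3] lift (-2,-13): star map gives 0.5036; window check -1.2 ≤ 0.5036 < -0.4 is false → out
[4] lift (-3,-9): star map gives -1.2668; window check -1.2 ≤ -1.2668 < -0.4 is false → out
[5] lift (2,14): star map gives -0.6962; window check -1.2 ≤ -0.6962 < -0.4 is true → IN Λ
[6] lift (-4,-17): star map gives -0.7261; window check -1.2 ≤ -0.7261 < -0.4 is true → IN Λ
[7] lift (-7,2): star map gives -7.3852; window check -1.2 ≤ -7.3852 < -0.4 is false → out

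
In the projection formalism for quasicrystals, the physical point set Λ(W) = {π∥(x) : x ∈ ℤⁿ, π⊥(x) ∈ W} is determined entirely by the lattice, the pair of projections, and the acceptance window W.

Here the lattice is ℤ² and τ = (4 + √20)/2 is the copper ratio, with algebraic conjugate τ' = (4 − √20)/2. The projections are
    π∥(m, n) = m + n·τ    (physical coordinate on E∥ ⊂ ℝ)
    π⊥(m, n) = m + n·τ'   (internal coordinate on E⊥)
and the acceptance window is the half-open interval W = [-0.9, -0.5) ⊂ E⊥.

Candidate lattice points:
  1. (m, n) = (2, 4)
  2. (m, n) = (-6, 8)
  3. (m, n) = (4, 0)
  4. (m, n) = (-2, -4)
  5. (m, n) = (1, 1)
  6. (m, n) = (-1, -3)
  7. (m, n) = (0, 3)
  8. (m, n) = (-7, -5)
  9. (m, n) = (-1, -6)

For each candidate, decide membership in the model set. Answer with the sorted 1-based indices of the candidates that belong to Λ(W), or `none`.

τ' = (4−√20)/2 ≈ -0.23607.
candidate 1: (m,n)=(2,4) → π∥ = 2+4·τ ≈ 18.94427, π⊥ = 2+4·τ' ≈ 1.05573 ∉ [-0.9, -0.5) ⇒ out
candidate 2: (m,n)=(-6,8) → π∥ = -6+8·τ ≈ 27.88854, π⊥ = -6+8·τ' ≈ -7.88854 ∉ [-0.9, -0.5) ⇒ out
candidate 3: (m,n)=(4,0) → π∥ = 4+0·τ ≈ 4.00000, π⊥ = 4+0·τ' ≈ 4.00000 ∉ [-0.9, -0.5) ⇒ out
candidate 4: (m,n)=(-2,-4) → π∥ = -2-4·τ ≈ -18.94427, π⊥ = -2-4·τ' ≈ -1.05573 ∉ [-0.9, -0.5) ⇒ out
candidate 5: (m,n)=(1,1) → π∥ = 1+1·τ ≈ 5.23607, π⊥ = 1+1·τ' ≈ 0.76393 ∉ [-0.9, -0.5) ⇒ out
candidate 6: (m,n)=(-1,-3) → π∥ = -1-3·τ ≈ -13.70820, π⊥ = -1-3·τ' ≈ -0.29180 ∉ [-0.9, -0.5) ⇒ out
candidate 7: (m,n)=(0,3) → π∥ = 0+3·τ ≈ 12.70820, π⊥ = 0+3·τ' ≈ -0.70820 ∈ [-0.9, -0.5) ⇒ IN Λ
candidate 8: (m,n)=(-7,-5) → π∥ = -7-5·τ ≈ -28.18034, π⊥ = -7-5·τ' ≈ -5.81966 ∉ [-0.9, -0.5) ⇒ out
candidate 9: (m,n)=(-1,-6) → π∥ = -1-6·τ ≈ -26.41641, π⊥ = -1-6·τ' ≈ 0.41641 ∉ [-0.9, -0.5) ⇒ out

7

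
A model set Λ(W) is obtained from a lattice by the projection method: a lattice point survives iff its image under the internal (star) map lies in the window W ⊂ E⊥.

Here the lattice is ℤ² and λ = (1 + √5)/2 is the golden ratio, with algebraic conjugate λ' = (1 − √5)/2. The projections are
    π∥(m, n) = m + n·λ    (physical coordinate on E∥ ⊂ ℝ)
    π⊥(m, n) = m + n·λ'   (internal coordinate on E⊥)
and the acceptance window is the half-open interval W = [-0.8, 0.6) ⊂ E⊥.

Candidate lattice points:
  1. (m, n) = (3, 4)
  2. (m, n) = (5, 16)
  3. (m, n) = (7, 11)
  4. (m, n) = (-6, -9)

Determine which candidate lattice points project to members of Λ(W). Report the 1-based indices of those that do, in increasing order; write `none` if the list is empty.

1, 3, 4

λ' = (1−√5)/2 ≈ -0.61803.
[1] lift (3,4): star map gives 0.52786; window check -0.8 ≤ 0.52786 < 0.6 is true → IN Λ
[2] lift (5,16): star map gives -4.88854; window check -0.8 ≤ -4.88854 < 0.6 is false → out
[3] lift (7,11): star map gives 0.20163; window check -0.8 ≤ 0.20163 < 0.6 is true → IN Λ
[4] lift (-6,-9): star map gives -0.43769; window check -0.8 ≤ -0.43769 < 0.6 is true → IN Λ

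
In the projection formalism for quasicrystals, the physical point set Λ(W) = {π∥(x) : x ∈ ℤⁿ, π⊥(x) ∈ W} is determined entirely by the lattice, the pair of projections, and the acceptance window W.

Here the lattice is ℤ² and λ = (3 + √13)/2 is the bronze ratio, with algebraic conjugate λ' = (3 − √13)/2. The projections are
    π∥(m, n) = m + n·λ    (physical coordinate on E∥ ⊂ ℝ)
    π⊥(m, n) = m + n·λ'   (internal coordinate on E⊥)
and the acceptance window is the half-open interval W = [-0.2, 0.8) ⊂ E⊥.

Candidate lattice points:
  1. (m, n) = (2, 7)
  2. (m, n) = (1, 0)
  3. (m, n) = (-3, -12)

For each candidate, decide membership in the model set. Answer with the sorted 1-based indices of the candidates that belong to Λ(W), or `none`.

1, 3

Compute λ' = (3−√13)/2 = -0.3028, so π⊥(m,n) = m -0.3028·n.
#1 (2,7): internal coord 2 + (7)·λ' = -0.1194; -0.1194 ∈ [-0.2, 0.8) → IN Λ
#2 (1,0): internal coord 1 + (0)·λ' = +1.0000; +1.0000 ∉ [-0.2, 0.8) → out
#3 (-3,-12): internal coord -3 + (-12)·λ' = +0.6333; +0.6333 ∈ [-0.2, 0.8) → IN Λ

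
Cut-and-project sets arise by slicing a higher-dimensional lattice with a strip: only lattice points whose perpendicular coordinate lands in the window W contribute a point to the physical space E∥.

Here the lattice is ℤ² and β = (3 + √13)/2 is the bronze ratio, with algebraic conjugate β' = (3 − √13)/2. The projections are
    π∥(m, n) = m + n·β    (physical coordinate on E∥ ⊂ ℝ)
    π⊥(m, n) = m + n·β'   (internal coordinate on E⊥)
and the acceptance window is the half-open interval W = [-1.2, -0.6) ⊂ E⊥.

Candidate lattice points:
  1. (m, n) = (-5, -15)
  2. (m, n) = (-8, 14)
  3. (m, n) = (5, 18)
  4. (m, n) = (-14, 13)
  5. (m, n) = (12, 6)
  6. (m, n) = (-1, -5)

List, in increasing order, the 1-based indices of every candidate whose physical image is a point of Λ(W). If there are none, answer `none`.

none

Numerically β ≈ 3.302776 and β' = −1/β ≈ -0.302776.
#1 (-5,-15): internal coord -5 + (-15)·β' = -0.458365; -0.458365 ∉ [-1.2, -0.6) → out
#2 (-8,14): internal coord -8 + (14)·β' = -12.238859; -12.238859 ∉ [-1.2, -0.6) → out
#3 (5,18): internal coord 5 + (18)·β' = -0.449961; -0.449961 ∉ [-1.2, -0.6) → out
#4 (-14,13): internal coord -14 + (13)·β' = -17.936083; -17.936083 ∉ [-1.2, -0.6) → out
#5 (12,6): internal coord 12 + (6)·β' = +10.183346; +10.183346 ∉ [-1.2, -0.6) → out
#6 (-1,-5): internal coord -1 + (-5)·β' = +0.513878; +0.513878 ∉ [-1.2, -0.6) → out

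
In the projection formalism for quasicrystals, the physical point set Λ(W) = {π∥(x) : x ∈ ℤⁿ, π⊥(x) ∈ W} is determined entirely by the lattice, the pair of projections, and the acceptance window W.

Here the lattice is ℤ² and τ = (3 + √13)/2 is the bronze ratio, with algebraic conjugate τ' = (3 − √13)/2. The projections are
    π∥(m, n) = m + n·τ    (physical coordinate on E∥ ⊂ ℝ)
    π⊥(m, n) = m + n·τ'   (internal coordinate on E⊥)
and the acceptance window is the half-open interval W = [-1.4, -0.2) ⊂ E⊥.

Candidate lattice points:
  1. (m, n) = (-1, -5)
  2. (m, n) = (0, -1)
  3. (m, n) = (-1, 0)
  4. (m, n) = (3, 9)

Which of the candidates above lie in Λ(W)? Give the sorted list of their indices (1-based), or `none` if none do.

3

τ' = (3−√13)/2 ≈ -0.302776.
[1] lift (-1,-5): star map gives 0.513878; window check -1.4 ≤ 0.513878 < -0.2 is false → out
[2] lift (0,-1): star map gives 0.302776; window check -1.4 ≤ 0.302776 < -0.2 is false → out
[3] lift (-1,0): star map gives -1.000000; window check -1.4 ≤ -1.000000 < -0.2 is true → IN Λ
[4] lift (3,9): star map gives 0.275019; window check -1.4 ≤ 0.275019 < -0.2 is false → out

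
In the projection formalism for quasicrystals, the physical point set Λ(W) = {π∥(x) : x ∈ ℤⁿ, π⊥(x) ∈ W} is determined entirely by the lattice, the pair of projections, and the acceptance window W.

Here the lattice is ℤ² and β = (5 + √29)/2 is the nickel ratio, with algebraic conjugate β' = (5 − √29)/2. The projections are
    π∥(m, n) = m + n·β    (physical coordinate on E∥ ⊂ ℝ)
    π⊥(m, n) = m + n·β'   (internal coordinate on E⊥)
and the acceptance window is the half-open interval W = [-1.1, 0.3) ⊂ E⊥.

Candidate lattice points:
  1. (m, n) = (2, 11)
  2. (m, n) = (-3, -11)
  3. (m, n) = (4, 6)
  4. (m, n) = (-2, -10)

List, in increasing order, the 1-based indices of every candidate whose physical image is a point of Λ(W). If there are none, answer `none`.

Numerically β ≈ 5.19258 and β' = −1/β ≈ -0.19258.
#1 (2,11): internal coord 2 + (11)·β' = -0.11841; -0.11841 ∈ [-1.1, 0.3) → IN Λ
#2 (-3,-11): internal coord -3 + (-11)·β' = -0.88159; -0.88159 ∈ [-1.1, 0.3) → IN Λ
#3 (4,6): internal coord 4 + (6)·β' = +2.84451; +2.84451 ∉ [-1.1, 0.3) → out
#4 (-2,-10): internal coord -2 + (-10)·β' = -0.07418; -0.07418 ∈ [-1.1, 0.3) → IN Λ

1, 2, 4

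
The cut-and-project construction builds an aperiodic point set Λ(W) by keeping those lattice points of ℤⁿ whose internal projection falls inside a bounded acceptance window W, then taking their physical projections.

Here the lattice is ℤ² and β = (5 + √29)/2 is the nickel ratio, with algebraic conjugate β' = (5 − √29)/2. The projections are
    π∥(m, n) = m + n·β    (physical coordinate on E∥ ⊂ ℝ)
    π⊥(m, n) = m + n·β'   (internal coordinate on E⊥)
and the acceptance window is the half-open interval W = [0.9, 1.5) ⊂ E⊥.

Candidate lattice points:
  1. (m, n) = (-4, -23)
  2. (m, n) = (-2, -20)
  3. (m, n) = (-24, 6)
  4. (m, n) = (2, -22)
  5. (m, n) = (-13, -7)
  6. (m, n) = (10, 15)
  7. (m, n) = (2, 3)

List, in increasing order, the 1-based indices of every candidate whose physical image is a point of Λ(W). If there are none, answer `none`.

Compute β' = (5−√29)/2 = -0.1926, so π⊥(m,n) = m -0.1926·n.
candidate 1: (m,n)=(-4,-23) → π∥ = -4-23·β ≈ -123.4294, π⊥ = -4-23·β' ≈ 0.4294 ∉ [0.9, 1.5) ⇒ out
candidate 2: (m,n)=(-2,-20) → π∥ = -2-20·β ≈ -105.8516, π⊥ = -2-20·β' ≈ 1.8516 ∉ [0.9, 1.5) ⇒ out
candidate 3: (m,n)=(-24,6) → π∥ = -24+6·β ≈ 7.1555, π⊥ = -24+6·β' ≈ -25.1555 ∉ [0.9, 1.5) ⇒ out
candidate 4: (m,n)=(2,-22) → π∥ = 2-22·β ≈ -112.2368, π⊥ = 2-22·β' ≈ 6.2368 ∉ [0.9, 1.5) ⇒ out
candidate 5: (m,n)=(-13,-7) → π∥ = -13-7·β ≈ -49.3481, π⊥ = -13-7·β' ≈ -11.6519 ∉ [0.9, 1.5) ⇒ out
candidate 6: (m,n)=(10,15) → π∥ = 10+15·β ≈ 87.8887, π⊥ = 10+15·β' ≈ 7.1113 ∉ [0.9, 1.5) ⇒ out
candidate 7: (m,n)=(2,3) → π∥ = 2+3·β ≈ 17.5777, π⊥ = 2+3·β' ≈ 1.4223 ∈ [0.9, 1.5) ⇒ IN Λ

7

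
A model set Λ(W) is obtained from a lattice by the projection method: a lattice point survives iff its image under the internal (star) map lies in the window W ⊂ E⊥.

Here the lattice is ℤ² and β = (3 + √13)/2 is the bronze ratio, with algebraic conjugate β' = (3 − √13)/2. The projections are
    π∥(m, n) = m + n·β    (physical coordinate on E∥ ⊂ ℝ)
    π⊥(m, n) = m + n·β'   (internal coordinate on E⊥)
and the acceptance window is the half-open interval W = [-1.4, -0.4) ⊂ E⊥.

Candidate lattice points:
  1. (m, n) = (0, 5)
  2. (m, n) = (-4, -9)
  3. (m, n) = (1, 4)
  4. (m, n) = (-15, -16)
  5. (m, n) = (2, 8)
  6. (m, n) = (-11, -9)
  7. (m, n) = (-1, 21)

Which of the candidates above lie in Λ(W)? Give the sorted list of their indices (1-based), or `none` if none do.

2, 5

β' = (3−√13)/2 ≈ -0.302776.
[1] lift (0,5): star map gives -1.513878; window check -1.4 ≤ -1.513878 < -0.4 is false → out
[2] lift (-4,-9): star map gives -1.275019; window check -1.4 ≤ -1.275019 < -0.4 is true → IN Λ
[3] lift (1,4): star map gives -0.211103; window check -1.4 ≤ -0.211103 < -0.4 is false → out
[4] lift (-15,-16): star map gives -10.155590; window check -1.4 ≤ -10.155590 < -0.4 is false → out
[5] lift (2,8): star map gives -0.422205; window check -1.4 ≤ -0.422205 < -0.4 is true → IN Λ
[6] lift (-11,-9): star map gives -8.275019; window check -1.4 ≤ -8.275019 < -0.4 is false → out
[7] lift (-1,21): star map gives -7.358288; window check -1.4 ≤ -7.358288 < -0.4 is false → out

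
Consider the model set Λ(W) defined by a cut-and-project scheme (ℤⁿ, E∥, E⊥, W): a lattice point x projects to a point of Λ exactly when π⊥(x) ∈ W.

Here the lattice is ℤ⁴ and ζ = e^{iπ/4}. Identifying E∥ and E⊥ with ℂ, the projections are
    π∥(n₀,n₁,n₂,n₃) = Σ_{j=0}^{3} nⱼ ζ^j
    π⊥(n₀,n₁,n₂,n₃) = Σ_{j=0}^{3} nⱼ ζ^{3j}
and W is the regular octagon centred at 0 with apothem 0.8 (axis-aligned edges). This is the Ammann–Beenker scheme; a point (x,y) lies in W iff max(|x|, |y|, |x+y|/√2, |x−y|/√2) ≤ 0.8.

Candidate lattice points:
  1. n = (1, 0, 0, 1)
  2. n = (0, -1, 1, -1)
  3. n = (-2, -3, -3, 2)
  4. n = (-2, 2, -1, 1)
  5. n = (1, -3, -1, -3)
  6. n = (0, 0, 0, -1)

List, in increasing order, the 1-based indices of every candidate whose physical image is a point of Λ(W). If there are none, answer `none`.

Internal map: ζ^{3j} for j=0..3 gives (1,0), (−√2/2,√2/2), (0,−1), (√2/2,√2/2).
candidate 1: n = (1, 0, 0, 1) → π⊥ ≈ (+1.7071, +0.7071); max(|x|,|y|,|x±y|/√2) = 1.7071 > 0.8 ⇒ ∉ W
candidate 2: n = (0, -1, 1, -1) → π⊥ ≈ (+0.0000, -2.4142); max(|x|,|y|,|x±y|/√2) = 2.4142 > 0.8 ⇒ ∉ W
candidate 3: n = (-2, -3, -3, 2) → π⊥ ≈ (+1.5355, +2.2929); max(|x|,|y|,|x±y|/√2) = 2.7071 > 0.8 ⇒ ∉ W
candidate 4: n = (-2, 2, -1, 1) → π⊥ ≈ (-2.7071, +3.1213); max(|x|,|y|,|x±y|/√2) = 4.1213 > 0.8 ⇒ ∉ W
candidate 5: n = (1, -3, -1, -3) → π⊥ ≈ (+1.0000, -3.2426); max(|x|,|y|,|x±y|/√2) = 3.2426 > 0.8 ⇒ ∉ W
candidate 6: n = (0, 0, 0, -1) → π⊥ ≈ (-0.7071, -0.7071); max(|x|,|y|,|x±y|/√2) = 1.0000 > 0.8 ⇒ ∉ W

none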